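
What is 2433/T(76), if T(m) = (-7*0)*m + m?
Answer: 2433/76 ≈ 32.013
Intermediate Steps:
T(m) = m (T(m) = 0*m + m = 0 + m = m)
2433/T(76) = 2433/76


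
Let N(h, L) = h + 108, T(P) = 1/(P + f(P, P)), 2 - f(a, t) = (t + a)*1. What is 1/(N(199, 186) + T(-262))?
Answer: 264/81049 ≈ 0.0032573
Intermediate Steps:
f(a, t) = 2 - a - t (f(a, t) = 2 - (t + a) = 2 - (a + t) = 2 + (-a - t) = 2 - a - t)
T(P) = 1/(2 - P) (T(P) = 1/(P + (2 - P - P)) = 1/(P + (2 - 2*P)) = 1/(2 - P))
N(h, L) = 108 + h
1/(N(199, 186) + T(-262)) = 1/((108 + 199) + 1/(2 - 1*(-262))) = 1/(307 + 1/(2 + 262)) = 1/(307 + 1/264) = 1/(81049/264) = 264/81049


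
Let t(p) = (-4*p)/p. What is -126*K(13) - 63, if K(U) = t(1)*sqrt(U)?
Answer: -63 + 504*sqrt(13) ≈ 1754.2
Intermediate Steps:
t(p) = -4
K(U) = -4*sqrt(U)
-126*K(13) - 63 = -(-504)*sqrt(13) - 63 = 504*sqrt(13) - 63 = -63 + 504*sqrt(13)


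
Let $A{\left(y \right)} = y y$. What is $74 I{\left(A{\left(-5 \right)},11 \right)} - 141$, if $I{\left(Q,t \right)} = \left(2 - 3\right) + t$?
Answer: $599$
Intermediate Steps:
$A{\left(y \right)} = y^{2}$
$I{\left(Q,t \right)} = -1 + t$
$74 I{\left(A{\left(-5 \right)},11 \right)} - 141 = 74 \left(-1 + 11\right) - 141 = 74 \cdot 10 - 141 = 740 - 141 = 599$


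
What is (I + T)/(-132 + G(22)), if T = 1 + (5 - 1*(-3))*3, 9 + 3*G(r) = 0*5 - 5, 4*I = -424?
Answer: 243/410 ≈ 0.59268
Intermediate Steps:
I = -106 (I = (¼)*(-424) = -106)
G(r) = -14/3 (G(r) = -3 + (0*5 - 5)/3 = -3 + (0 - 5)/3 = -3 + (⅓)*(-5) = -3 - 5/3 = -14/3)
T = 25 (T = 1 + (5 + 3)*3 = 1 + 8*3 = 1 + 24 = 25)
(I + T)/(-132 + G(22)) = (-106 + 25)/(-132 - 14/3) = -81/(-410/3) = -81*(-3/410) = 243/410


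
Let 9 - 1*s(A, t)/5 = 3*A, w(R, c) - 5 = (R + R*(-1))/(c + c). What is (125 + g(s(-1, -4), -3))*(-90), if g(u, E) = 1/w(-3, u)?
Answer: -11268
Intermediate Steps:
w(R, c) = 5 (w(R, c) = 5 + (R + R*(-1))/(c + c) = 5 + (R - R)/((2*c)) = 5 + 0*(1/(2*c)) = 5 + 0 = 5)
s(A, t) = 45 - 15*A
g(u, E) = 1/5
(125 + g(s(-1, -4), -3))*(-90) = (125 + 1/5)*(-90) = (626/5)*(-90) = -11268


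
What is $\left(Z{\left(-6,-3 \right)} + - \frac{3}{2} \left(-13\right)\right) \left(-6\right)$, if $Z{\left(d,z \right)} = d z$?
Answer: $-225$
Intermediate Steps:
$\left(Z{\left(-6,-3 \right)} + - \frac{3}{2} \left(-13\right)\right) \left(-6\right) = \left(\left(-6\right) \left(-3\right) + - \frac{3}{2} \left(-13\right)\right) \left(-6\right) = \left(18 + \left(-3\right) \frac{1}{2} \left(-13\right)\right) \left(-6\right) = \left(18 - - \frac{39}{2}\right) \left(-6\right) = \left(18 + \frac{39}{2}\right) \left(-6\right) = \frac{75}{2} \left(-6\right) = -225$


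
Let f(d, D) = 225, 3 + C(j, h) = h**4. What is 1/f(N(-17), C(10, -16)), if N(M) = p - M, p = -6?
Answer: 1/225 ≈ 0.0044444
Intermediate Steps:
N(M) = -6 - M
C(j, h) = -3 + h**4
1/f(N(-17), C(10, -16)) = 1/225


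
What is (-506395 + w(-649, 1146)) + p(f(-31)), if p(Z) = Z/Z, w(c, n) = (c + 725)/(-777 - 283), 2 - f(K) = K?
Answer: -134194429/265 ≈ -5.0639e+5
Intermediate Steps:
f(K) = 2 - K
w(c, n) = -145/212 - c/1060 (w(c, n) = (725 + c)/(-1060) = (725 + c)*(-1/1060) = -145/212 - c/1060)
p(Z) = 1
(-506395 + w(-649, 1146)) + p(f(-31)) = (-506395 + (-145/212 - 1/1060*(-649))) + 1 = (-506395 + (-145/212 + 649/1060)) + 1 = (-506395 - 19/265) + 1 = -134194694/265 + 1 = -134194429/265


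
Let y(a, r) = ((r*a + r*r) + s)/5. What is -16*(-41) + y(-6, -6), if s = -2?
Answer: 670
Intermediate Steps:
y(a, r) = -2/5 + r**2/5 + a*r/5 (y(a, r) = ((r*a + r*r) - 2)/5 = ((a*r + r**2) - 2)*(1/5) = ((r**2 + a*r) - 2)*(1/5) = (-2 + r**2 + a*r)*(1/5) = -2/5 + r**2/5 + a*r/5)
-16*(-41) + y(-6, -6) = -16*(-41) + (-2/5 + (1/5)*(-6)**2 + (1/5)*(-6)*(-6)) = 656 + (-2/5 + (1/5)*36 + 36/5) = 656 + (-2/5 + 36/5 + 36/5) = 656 + 14 = 670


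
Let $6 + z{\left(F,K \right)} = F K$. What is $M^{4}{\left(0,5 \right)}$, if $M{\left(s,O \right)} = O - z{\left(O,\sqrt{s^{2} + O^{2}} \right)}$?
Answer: $38416$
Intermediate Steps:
$z{\left(F,K \right)} = -6 + F K$
$M{\left(s,O \right)} = 6 + O - O \sqrt{O^{2} + s^{2}}$ ($M{\left(s,O \right)} = O - \left(-6 + O \sqrt{s^{2} + O^{2}}\right) = O - \left(-6 + O \sqrt{O^{2} + s^{2}}\right) = 6 + O - O \sqrt{O^{2} + s^{2}}$)
$M^{4}{\left(0,5 \right)} = \left(6 + 5 - 5 \sqrt{5^{2} + 0^{2}}\right)^{4} = \left(6 + 5 - 5 \sqrt{25 + 0}\right)^{4} = \left(6 + 5 - 5 \sqrt{25}\right)^{4} = \left(6 + 5 - 5 \cdot 5\right)^{4} = \left(6 + 5 - 25\right)^{4} = \left(-14\right)^{4} = 38416$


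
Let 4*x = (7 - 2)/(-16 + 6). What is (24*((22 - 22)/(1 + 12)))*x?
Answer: 0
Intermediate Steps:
x = -⅛ (x = ((7 - 2)/(-16 + 6))/4 = (5/(-10))/4 = (5*(-⅒))/4 = (¼)*(-½) = -⅛ ≈ -0.12500)
(24*((22 - 22)/(1 + 12)))*x = (24*((22 - 22)/(1 + 12)))*(-⅛) = (24*(0/13))*(-⅛) = (24*(0*(1/13)))*(-⅛) = (24*0)*(-⅛) = 0*(-⅛) = 0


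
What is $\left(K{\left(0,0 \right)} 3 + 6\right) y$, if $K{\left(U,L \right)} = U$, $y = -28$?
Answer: $-168$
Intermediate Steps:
$\left(K{\left(0,0 \right)} 3 + 6\right) y = \left(0 \cdot 3 + 6\right) \left(-28\right) = \left(0 + 6\right) \left(-28\right) = 6 \left(-28\right) = -168$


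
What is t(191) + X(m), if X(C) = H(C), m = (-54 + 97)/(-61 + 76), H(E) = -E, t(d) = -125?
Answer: -1918/15 ≈ -127.87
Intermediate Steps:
m = 43/15 ≈ 2.8667
X(C) = -C
t(191) + X(m) = -125 - 1*43/15 = -125 - 43/15 = -1918/15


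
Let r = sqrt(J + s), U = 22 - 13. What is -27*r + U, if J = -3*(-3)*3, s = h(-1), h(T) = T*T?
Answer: 9 - 54*sqrt(7) ≈ -133.87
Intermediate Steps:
h(T) = T**2
s = 1 (s = (-1)**2 = 1)
U = 9
J = 27 (J = 9*3 = 27)
r = 2*sqrt(7) (r = sqrt(27 + 1) = sqrt(28) = 2*sqrt(7) ≈ 5.2915)
-27*r + U = -54*sqrt(7) + 9 = 9 - 54*sqrt(7)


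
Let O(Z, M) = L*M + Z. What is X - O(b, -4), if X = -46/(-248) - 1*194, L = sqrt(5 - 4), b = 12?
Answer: -25025/124 ≈ -201.81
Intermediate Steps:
L = 1 (L = sqrt(1) = 1)
O(Z, M) = M + Z (O(Z, M) = 1*M + Z = M + Z)
X = -24033/124 (X = -46*(-1/248) - 194 = 23/124 - 194 = -24033/124 ≈ -193.81)
X - O(b, -4) = -24033/124 - (-4 + 12) = -24033/124 - 1*8 = -24033/124 - 8 = -25025/124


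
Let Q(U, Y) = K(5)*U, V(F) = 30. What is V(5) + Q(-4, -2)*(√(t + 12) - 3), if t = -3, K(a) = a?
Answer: 30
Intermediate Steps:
Q(U, Y) = 5*U
V(5) + Q(-4, -2)*(√(t + 12) - 3) = 30 + (5*(-4))*(√(-3 + 12) - 3) = 30 - 20*(√9 - 3) = 30 - 20*(3 - 3) = 30 - 20*0 = 30 + 0 = 30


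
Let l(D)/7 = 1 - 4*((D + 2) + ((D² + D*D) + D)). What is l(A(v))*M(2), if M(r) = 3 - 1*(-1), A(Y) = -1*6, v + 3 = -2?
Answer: -6916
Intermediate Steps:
v = -5 (v = -3 - 2 = -5)
A(Y) = -6
M(r) = 4 (M(r) = 3 + 1 = 4)
l(D) = -49 - 56*D - 56*D² (l(D) = 7*(1 - 4*((D + 2) + ((D² + D*D) + D))) = 7*(1 - 4*((2 + D) + ((D² + D²) + D))) = 7*(1 - 4*((2 + D) + (2*D² + D))) = 7*(1 - 4*((2 + D) + (D + 2*D²))) = 7*(1 - 4*(2 + 2*D + 2*D²)) = 7*(1 + (-8 - 8*D - 8*D²)) = 7*(-7 - 8*D - 8*D²) = -49 - 56*D - 56*D²)
l(A(v))*M(2) = (-49 - 56*(-6) - 56*(-6)²)*4 = (-49 + 336 - 56*36)*4 = (-49 + 336 - 2016)*4 = -1729*4 = -6916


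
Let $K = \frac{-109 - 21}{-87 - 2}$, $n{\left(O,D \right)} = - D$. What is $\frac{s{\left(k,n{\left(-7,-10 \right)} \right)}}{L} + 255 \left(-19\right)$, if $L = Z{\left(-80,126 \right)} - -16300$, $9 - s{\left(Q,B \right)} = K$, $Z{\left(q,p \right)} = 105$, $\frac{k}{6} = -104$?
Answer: $- \frac{7073917354}{1460045} \approx -4845.0$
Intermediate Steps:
$K = \frac{130}{89}$ ($K = - \frac{130}{-89} = \left(-130\right) \left(- \frac{1}{89}\right) = \frac{130}{89} \approx 1.4607$)
$k = -624$ ($k = 6 \left(-104\right) = -624$)
$s{\left(Q,B \right)} = \frac{671}{89}$ ($s{\left(Q,B \right)} = 9 - \frac{130}{89} = \frac{671}{89}$)
$L = 16405$ ($L = 105 - -16300 = 105 + 16300 = 16405$)
$\frac{s{\left(k,n{\left(-7,-10 \right)} \right)}}{L} + 255 \left(-19\right) = \frac{671}{89 \cdot 16405} + 255 \left(-19\right) = \frac{671}{89} \cdot \frac{1}{16405} - 4845 = \frac{671}{1460045} - 4845 = - \frac{7073917354}{1460045}$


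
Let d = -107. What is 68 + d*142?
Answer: -15126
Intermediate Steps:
68 + d*142 = 68 - 107*142 = 68 - 15194 = -15126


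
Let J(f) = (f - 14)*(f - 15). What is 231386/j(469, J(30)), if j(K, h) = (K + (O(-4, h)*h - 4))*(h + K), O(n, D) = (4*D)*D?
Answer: 231386/39205193685 ≈ 5.9019e-6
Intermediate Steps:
O(n, D) = 4*D**2
J(f) = (-15 + f)*(-14 + f) (J(f) = (-14 + f)*(-15 + f) = (-15 + f)*(-14 + f))
j(K, h) = (K + h)*(-4 + K + 4*h**3) (j(K, h) = (K + ((4*h**2)*h - 4))*(h + K) = (K + (4*h**3 - 4))*(K + h) = (K + (-4 + 4*h**3))*(K + h) = (-4 + K + 4*h**3)*(K + h) = (K + h)*(-4 + K + 4*h**3))
231386/j(469, J(30)) = 231386/(469**2 - 4*469 - 4*(210 + 30**2 - 29*30) + 4*(210 + 30**2 - 29*30)**4 + 469*(210 + 30**2 - 29*30) + 4*469*(210 + 30**2 - 29*30)**3) = 231386/(219961 - 1876 - 4*(210 + 900 - 870) + 4*(210 + 900 - 870)**4 + 469*(210 + 900 - 870) + 4*469*(210 + 900 - 870)**3) = 231386/(219961 - 1876 - 4*240 + 4*240**4 + 469*240 + 4*469*240**3) = 231386/(219961 - 1876 - 960 + 4*3317760000 + 112560 + 4*469*13824000) = 231386/(219961 - 1876 - 960 + 13271040000 + 112560 + 25933824000) = 231386/39205193685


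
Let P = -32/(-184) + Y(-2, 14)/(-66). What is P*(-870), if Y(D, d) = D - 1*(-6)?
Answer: -24940/253 ≈ -98.577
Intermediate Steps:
Y(D, d) = 6 + D (Y(D, d) = D + 6 = 6 + D)
P = 86/759 (P = -32/(-184) + (6 - 2)/(-66) = -32*(-1/184) + 4*(-1/66) = 4/23 - 2/33 = 86/759 ≈ 0.11331)
P*(-870) = (86/759)*(-870) = -24940/253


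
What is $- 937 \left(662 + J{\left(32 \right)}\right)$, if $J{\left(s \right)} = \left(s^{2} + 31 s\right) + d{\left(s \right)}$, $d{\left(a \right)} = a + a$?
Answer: $-2569254$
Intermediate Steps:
$d{\left(a \right)} = 2 a$
$J{\left(s \right)} = s^{2} + 33 s$ ($J{\left(s \right)} = \left(s^{2} + 31 s\right) + 2 s = s^{2} + 33 s$)
$- 937 \left(662 + J{\left(32 \right)}\right) = - 937 \left(662 + 32 \left(33 + 32\right)\right) = - 937 \left(662 + 32 \cdot 65\right) = - 937 \left(662 + 2080\right) = \left(-937\right) 2742 = -2569254$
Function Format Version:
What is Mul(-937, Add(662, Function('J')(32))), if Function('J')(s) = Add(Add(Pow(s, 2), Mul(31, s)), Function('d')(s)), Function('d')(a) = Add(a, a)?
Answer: -2569254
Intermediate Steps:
Function('d')(a) = Mul(2, a)
Function('J')(s) = Add(Pow(s, 2), Mul(33, s)) (Function('J')(s) = Add(Add(Pow(s, 2), Mul(31, s)), Mul(2, s)) = Add(Pow(s, 2), Mul(33, s)))
Mul(-937, Add(662, Function('J')(32))) = Mul(-937, Add(662, Mul(32, Add(33, 32)))) = Mul(-937, Add(662, Mul(32, 65))) = Mul(-937, Add(662, 2080)) = Mul(-937, 2742) = -2569254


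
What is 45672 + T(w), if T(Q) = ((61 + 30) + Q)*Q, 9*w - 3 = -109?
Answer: 3623854/81 ≈ 44739.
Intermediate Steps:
w = -106/9 (w = ⅓ + (⅑)*(-109) = ⅓ - 109/9 = -106/9 ≈ -11.778)
T(Q) = Q*(91 + Q) (T(Q) = (91 + Q)*Q = Q*(91 + Q))
45672 + T(w) = 45672 - 106*(91 - 106/9)/9 = 45672 - 106/9*713/9 = 45672 - 75578/81 = 3623854/81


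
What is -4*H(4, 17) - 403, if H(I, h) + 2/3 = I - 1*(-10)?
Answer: -1369/3 ≈ -456.33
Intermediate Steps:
H(I, h) = 28/3 + I (H(I, h) = -⅔ + (I - 1*(-10)) = -⅔ + (I + 10) = -⅔ + (10 + I) = 28/3 + I)
-4*H(4, 17) - 403 = -4*(28/3 + 4) - 403 = -4*40/3 - 403 = -160/3 - 403 = -1369/3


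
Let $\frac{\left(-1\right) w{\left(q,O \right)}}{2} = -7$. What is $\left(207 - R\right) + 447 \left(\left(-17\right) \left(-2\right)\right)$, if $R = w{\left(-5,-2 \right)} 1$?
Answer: $15391$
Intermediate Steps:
$w{\left(q,O \right)} = 14$ ($w{\left(q,O \right)} = \left(-2\right) \left(-7\right) = 14$)
$R = 14$ ($R = 14 \cdot 1 = 14$)
$\left(207 - R\right) + 447 \left(\left(-17\right) \left(-2\right)\right) = \left(207 - 14\right) + 447 \left(\left(-17\right) \left(-2\right)\right) = \left(207 - 14\right) + 447 \cdot 34 = 193 + 15198 = 15391$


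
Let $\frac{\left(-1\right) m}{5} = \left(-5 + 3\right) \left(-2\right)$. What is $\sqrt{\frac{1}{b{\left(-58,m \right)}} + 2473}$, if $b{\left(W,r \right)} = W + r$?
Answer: $\frac{\sqrt{15045654}}{78} \approx 49.729$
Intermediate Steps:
$m = -20$ ($m = - 5 \left(-5 + 3\right) \left(-2\right) = - 5 \left(\left(-2\right) \left(-2\right)\right) = \left(-5\right) 4 = -20$)
$\sqrt{\frac{1}{b{\left(-58,m \right)}} + 2473} = \sqrt{\frac{1}{-58 - 20} + 2473} = \sqrt{\frac{1}{-78} + 2473} = \sqrt{- \frac{1}{78} + 2473} = \sqrt{\frac{192893}{78}} = \frac{\sqrt{15045654}}{78}$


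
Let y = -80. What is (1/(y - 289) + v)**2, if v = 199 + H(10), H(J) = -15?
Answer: 4609731025/136161 ≈ 33855.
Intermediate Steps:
v = 184 (v = 199 - 15 = 184)
(1/(y - 289) + v)**2 = (1/(-80 - 289) + 184)**2 = (1/(-369) + 184)**2 = (-1/369 + 184)**2 = (67895/369)**2 = 4609731025/136161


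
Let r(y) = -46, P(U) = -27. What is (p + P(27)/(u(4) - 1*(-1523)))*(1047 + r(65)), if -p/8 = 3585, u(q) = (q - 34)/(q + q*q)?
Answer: -87360567294/3043 ≈ -2.8709e+7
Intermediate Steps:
u(q) = (-34 + q)/(q + q²)
p = -28680 (p = -8*3585 = -28680)
(p + P(27)/(u(4) - 1*(-1523)))*(1047 + r(65)) = (-28680 - 27/((-34 + 4)/(4*(1 + 4)) - 1*(-1523)))*(1047 - 46) = (-28680 - 27/((¼)*(-30)/5 + 1523))*1001 = (-28680 - 27/((¼)*(⅕)*(-30) + 1523))*1001 = (-28680 - 27/(-3/2 + 1523))*1001 = (-28680 - 27/3043/2)*1001 = (-28680 - 27*2/3043)*1001 = (-28680 - 54/3043)*1001 = -87273294/3043*1001 = -87360567294/3043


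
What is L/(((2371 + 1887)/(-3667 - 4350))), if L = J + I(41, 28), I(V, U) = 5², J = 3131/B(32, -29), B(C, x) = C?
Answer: -31514827/136256 ≈ -231.29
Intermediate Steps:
J = 3131/32 ≈ 97.844
I(V, U) = 25
L = 3931/32 (L = 3131/32 + 25 = 3931/32 ≈ 122.84)
L/(((2371 + 1887)/(-3667 - 4350))) = 3931/(32*(((2371 + 1887)/(-3667 - 4350)))) = 3931/(32*((4258/(-8017)))) = 3931/(32*((4258*(-1/8017)))) = 3931/(32*(-4258/8017)) = (3931/32)*(-8017/4258) = -31514827/136256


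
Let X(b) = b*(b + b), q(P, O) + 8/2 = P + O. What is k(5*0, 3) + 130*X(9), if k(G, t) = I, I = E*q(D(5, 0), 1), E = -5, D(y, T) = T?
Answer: 21075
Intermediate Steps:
q(P, O) = -4 + O + P (q(P, O) = -4 + (P + O) = -4 + (O + P) = -4 + O + P)
I = 15 (I = -5*(-4 + 1 + 0) = -5*(-3) = 15)
k(G, t) = 15
X(b) = 2*b² (X(b) = b*(2*b) = 2*b²)
k(5*0, 3) + 130*X(9) = 15 + 130*(2*9²) = 15 + 130*(2*81) = 15 + 130*162 = 15 + 21060 = 21075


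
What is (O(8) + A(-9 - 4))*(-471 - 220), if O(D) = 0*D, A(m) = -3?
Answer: 2073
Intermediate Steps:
O(D) = 0
(O(8) + A(-9 - 4))*(-471 - 220) = (0 - 3)*(-471 - 220) = -3*(-691) = 2073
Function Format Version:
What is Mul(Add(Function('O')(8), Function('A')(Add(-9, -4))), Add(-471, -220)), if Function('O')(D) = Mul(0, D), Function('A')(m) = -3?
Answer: 2073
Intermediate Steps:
Function('O')(D) = 0
Mul(Add(Function('O')(8), Function('A')(Add(-9, -4))), Add(-471, -220)) = Mul(Add(0, -3), Add(-471, -220)) = Mul(-3, -691) = 2073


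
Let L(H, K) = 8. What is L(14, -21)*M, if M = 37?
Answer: 296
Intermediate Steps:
L(14, -21)*M = 8*37 = 296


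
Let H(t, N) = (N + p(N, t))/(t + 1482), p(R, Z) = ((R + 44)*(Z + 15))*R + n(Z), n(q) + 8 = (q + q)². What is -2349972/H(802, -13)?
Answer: -223639002/93481 ≈ -2392.3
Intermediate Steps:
n(q) = -8 + 4*q² (n(q) = -8 + (q + q)² = -8 + (2*q)² = -8 + 4*q²)
p(R, Z) = -8 + 4*Z² + R*(15 + Z)*(44 + R) (p(R, Z) = ((R + 44)*(Z + 15))*R + (-8 + 4*Z²) = ((44 + R)*(15 + Z))*R + (-8 + 4*Z²) = ((15 + Z)*(44 + R))*R + (-8 + 4*Z²) = R*(15 + Z)*(44 + R) + (-8 + 4*Z²) = -8 + 4*Z² + R*(15 + Z)*(44 + R))
H(t, N) = (-8 + 4*t² + 15*N² + 661*N + t*N² + 44*N*t)/(1482 + t) (H(t, N) = (N + (-8 + 4*t² + 15*N² + 660*N + t*N² + 44*N*t))/(t + 1482) = (-8 + 4*t² + 15*N² + 661*N + t*N² + 44*N*t)/(1482 + t))
-2349972/H(802, -13) = -2349972*(1482 + 802)/(-8 + 4*802² + 15*(-13)² + 661*(-13) + 802*(-13)² + 44*(-13)*802) = -2349972*2284/(-8 + 4*643204 + 15*169 - 8593 + 802*169 - 458744) = -2349972*2284/(-8 + 2572816 + 2535 - 8593 + 135538 - 458744) = -2349972/((1/2284)*2243544) = -2349972/560886/571 = -2349972*571/560886 = -223639002/93481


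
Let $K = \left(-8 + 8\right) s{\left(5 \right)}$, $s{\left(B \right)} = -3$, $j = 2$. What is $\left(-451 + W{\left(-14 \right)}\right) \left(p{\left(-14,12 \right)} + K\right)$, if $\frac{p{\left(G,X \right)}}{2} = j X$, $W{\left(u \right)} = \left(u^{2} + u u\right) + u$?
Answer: $-3504$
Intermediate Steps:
$W{\left(u \right)} = u + 2 u^{2}$ ($W{\left(u \right)} = \left(u^{2} + u^{2}\right) + u = 2 u^{2} + u = u + 2 u^{2}$)
$K = 0$ ($K = \left(-8 + 8\right) \left(-3\right) = 0 \left(-3\right) = 0$)
$p{\left(G,X \right)} = 4 X$ ($p{\left(G,X \right)} = 2 \cdot 2 X = 4 X$)
$\left(-451 + W{\left(-14 \right)}\right) \left(p{\left(-14,12 \right)} + K\right) = \left(-451 - 14 \left(1 + 2 \left(-14\right)\right)\right) \left(4 \cdot 12 + 0\right) = \left(-451 - 14 \left(1 - 28\right)\right) \left(48 + 0\right) = \left(-451 - -378\right) 48 = \left(-451 + 378\right) 48 = \left(-73\right) 48 = -3504$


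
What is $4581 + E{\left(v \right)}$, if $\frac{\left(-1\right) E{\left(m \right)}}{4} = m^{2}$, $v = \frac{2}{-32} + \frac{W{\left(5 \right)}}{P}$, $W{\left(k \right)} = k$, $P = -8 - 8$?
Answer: $\frac{73287}{16} \approx 4580.4$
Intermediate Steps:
$P = -16$
$v = - \frac{3}{8}$ ($v = \frac{2}{-32} + \frac{5}{-16} = 2 \left(- \frac{1}{32}\right) + 5 \left(- \frac{1}{16}\right) = - \frac{1}{16} - \frac{5}{16} = - \frac{3}{8} \approx -0.375$)
$E{\left(m \right)} = - 4 m^{2}$
$4581 + E{\left(v \right)} = 4581 - 4 \left(- \frac{3}{8}\right)^{2} = 4581 - \frac{9}{16} = \frac{73287}{16}$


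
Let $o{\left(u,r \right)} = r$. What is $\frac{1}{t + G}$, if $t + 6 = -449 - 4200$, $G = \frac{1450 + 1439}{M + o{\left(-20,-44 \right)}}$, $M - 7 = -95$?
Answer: $- \frac{44}{205783} \approx -0.00021382$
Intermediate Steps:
$M = -88$ ($M = 7 - 95 = -88$)
$G = - \frac{963}{44}$ ($G = \frac{1450 + 1439}{-88 - 44} = \frac{2889}{-132} = 2889 \left(- \frac{1}{132}\right) = - \frac{963}{44} \approx -21.886$)
$t = -4655$ ($t = -6 - 4649 = -4655$)
$\frac{1}{t + G} = \frac{1}{-4655 - \frac{963}{44}} = \frac{1}{- \frac{205783}{44}} = - \frac{44}{205783}$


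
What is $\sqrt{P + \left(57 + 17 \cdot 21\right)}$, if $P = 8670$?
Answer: $2 \sqrt{2271} \approx 95.31$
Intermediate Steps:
$\sqrt{P + \left(57 + 17 \cdot 21\right)} = \sqrt{8670 + \left(57 + 17 \cdot 21\right)} = \sqrt{8670 + \left(57 + 357\right)} = \sqrt{8670 + 414} = \sqrt{9084} = 2 \sqrt{2271}$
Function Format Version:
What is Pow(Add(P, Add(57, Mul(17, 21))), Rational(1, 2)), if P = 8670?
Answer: Mul(2, Pow(2271, Rational(1, 2))) ≈ 95.310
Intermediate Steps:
Pow(Add(P, Add(57, Mul(17, 21))), Rational(1, 2)) = Pow(Add(8670, Add(57, Mul(17, 21))), Rational(1, 2)) = Pow(Add(8670, Add(57, 357)), Rational(1, 2)) = Pow(Add(8670, 414), Rational(1, 2)) = Pow(9084, Rational(1, 2)) = Mul(2, Pow(2271, Rational(1, 2)))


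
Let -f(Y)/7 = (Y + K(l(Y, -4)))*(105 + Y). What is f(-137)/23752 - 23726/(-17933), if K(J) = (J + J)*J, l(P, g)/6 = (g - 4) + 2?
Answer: 1303156914/53243077 ≈ 24.476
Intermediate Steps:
l(P, g) = -12 + 6*g (l(P, g) = 6*((g - 4) + 2) = 6*((-4 + g) + 2) = 6*(-2 + g) = -12 + 6*g)
K(J) = 2*J**2 (K(J) = (2*J)*J = 2*J**2)
f(Y) = -7*(105 + Y)*(2592 + Y) (f(Y) = -7*(Y + 2*(-12 + 6*(-4))**2)*(105 + Y) = -7*(Y + 2*(-12 - 24)**2)*(105 + Y) = -7*(Y + 2*(-36)**2)*(105 + Y) = -7*(Y + 2*1296)*(105 + Y) = -7*(Y + 2592)*(105 + Y) = -7*(2592 + Y)*(105 + Y) = -7*(105 + Y)*(2592 + Y))
f(-137)/23752 - 23726/(-17933) = (-1905120 - 18879*(-137) - 7*(-137)**2)/23752 - 23726/(-17933) = (-1905120 + 2586423 - 7*18769)*(1/23752) - 23726*(-1/17933) = (-1905120 + 2586423 - 131383)*(1/23752) + 23726/17933 = 549920*(1/23752) + 23726/17933 = 68740/2969 + 23726/17933 = 1303156914/53243077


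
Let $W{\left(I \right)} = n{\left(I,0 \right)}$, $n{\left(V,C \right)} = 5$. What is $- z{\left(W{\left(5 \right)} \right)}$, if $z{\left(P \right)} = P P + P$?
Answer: $-30$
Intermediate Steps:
$W{\left(I \right)} = 5$
$z{\left(P \right)} = P + P^{2}$ ($z{\left(P \right)} = P^{2} + P = P + P^{2}$)
$- z{\left(W{\left(5 \right)} \right)} = - 5 \left(1 + 5\right) = - 5 \cdot 6 = \left(-1\right) 30 = -30$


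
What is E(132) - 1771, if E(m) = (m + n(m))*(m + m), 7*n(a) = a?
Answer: 266387/7 ≈ 38055.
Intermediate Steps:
n(a) = a/7
E(m) = 16*m²/7 (E(m) = (m + m/7)*(m + m) = (8*m/7)*(2*m) = 16*m²/7)
E(132) - 1771 = (16/7)*132² - 1771 = (16/7)*17424 - 1771 = 278784/7 - 1771 = 266387/7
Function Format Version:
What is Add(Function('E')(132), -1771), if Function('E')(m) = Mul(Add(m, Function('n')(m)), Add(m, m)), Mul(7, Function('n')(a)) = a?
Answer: Rational(266387, 7) ≈ 38055.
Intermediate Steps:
Function('n')(a) = Mul(Rational(1, 7), a)
Function('E')(m) = Mul(Rational(16, 7), Pow(m, 2)) (Function('E')(m) = Mul(Add(m, Mul(Rational(1, 7), m)), Add(m, m)) = Mul(Mul(Rational(8, 7), m), Mul(2, m)) = Mul(Rational(16, 7), Pow(m, 2)))
Add(Function('E')(132), -1771) = Add(Mul(Rational(16, 7), Pow(132, 2)), -1771) = Add(Mul(Rational(16, 7), 17424), -1771) = Add(Rational(278784, 7), -1771) = Rational(266387, 7)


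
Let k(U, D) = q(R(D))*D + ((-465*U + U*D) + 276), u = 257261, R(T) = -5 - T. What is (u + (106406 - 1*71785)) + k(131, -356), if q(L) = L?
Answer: 59651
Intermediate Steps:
k(U, D) = 276 - 465*U + D*U + D*(-5 - D) (k(U, D) = (-5 - D)*D + ((-465*U + U*D) + 276) = D*(-5 - D) + ((-465*U + D*U) + 276) = D*(-5 - D) + (276 - 465*U + D*U) = 276 - 465*U + D*U + D*(-5 - D))
(u + (106406 - 1*71785)) + k(131, -356) = (257261 + (106406 - 1*71785)) + (276 - 465*131 - 356*131 - 1*(-356)*(5 - 356)) = (257261 + (106406 - 71785)) + (276 - 60915 - 46636 - 1*(-356)*(-351)) = (257261 + 34621) + (276 - 60915 - 46636 - 124956) = 291882 - 232231 = 59651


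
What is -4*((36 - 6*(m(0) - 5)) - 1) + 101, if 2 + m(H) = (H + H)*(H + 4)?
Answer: -207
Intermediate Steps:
m(H) = -2 + 2*H*(4 + H) (m(H) = -2 + (H + H)*(H + 4) = -2 + (2*H)*(4 + H) = -2 + 2*H*(4 + H))
-4*((36 - 6*(m(0) - 5)) - 1) + 101 = -4*((36 - 6*((-2 + 2*0**2 + 8*0) - 5)) - 1) + 101 = -4*((36 - 6*((-2 + 2*0 + 0) - 5)) - 1) + 101 = -4*((36 - 6*((-2 + 0 + 0) - 5)) - 1) + 101 = -4*((36 - 6*(-2 - 5)) - 1) + 101 = -4*((36 - 6*(-7)) - 1) + 101 = -4*((36 + 42) - 1) + 101 = -4*(78 - 1) + 101 = -4*77 + 101 = -308 + 101 = -207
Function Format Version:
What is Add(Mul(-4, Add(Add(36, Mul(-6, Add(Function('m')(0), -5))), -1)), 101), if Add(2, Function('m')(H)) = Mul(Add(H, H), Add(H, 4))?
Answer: -207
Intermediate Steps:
Function('m')(H) = Add(-2, Mul(2, H, Add(4, H))) (Function('m')(H) = Add(-2, Mul(Add(H, H), Add(H, 4))) = Add(-2, Mul(Mul(2, H), Add(4, H))) = Add(-2, Mul(2, H, Add(4, H))))
Add(Mul(-4, Add(Add(36, Mul(-6, Add(Function('m')(0), -5))), -1)), 101) = Add(Mul(-4, Add(Add(36, Mul(-6, Add(Add(-2, Mul(2, Pow(0, 2)), Mul(8, 0)), -5))), -1)), 101) = Add(Mul(-4, Add(Add(36, Mul(-6, Add(Add(-2, Mul(2, 0), 0), -5))), -1)), 101) = Add(Mul(-4, Add(Add(36, Mul(-6, Add(Add(-2, 0, 0), -5))), -1)), 101) = Add(Mul(-4, Add(Add(36, Mul(-6, Add(-2, -5))), -1)), 101) = Add(Mul(-4, Add(Add(36, Mul(-6, -7)), -1)), 101) = Add(Mul(-4, Add(Add(36, 42), -1)), 101) = Add(Mul(-4, Add(78, -1)), 101) = Add(Mul(-4, 77), 101) = Add(-308, 101) = -207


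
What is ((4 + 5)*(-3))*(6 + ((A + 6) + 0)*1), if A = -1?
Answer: -297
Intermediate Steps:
((4 + 5)*(-3))*(6 + ((A + 6) + 0)*1) = ((4 + 5)*(-3))*(6 + ((-1 + 6) + 0)*1) = (9*(-3))*(6 + (5 + 0)*1) = -27*(6 + 5*1) = -27*(6 + 5) = -27*11 = -297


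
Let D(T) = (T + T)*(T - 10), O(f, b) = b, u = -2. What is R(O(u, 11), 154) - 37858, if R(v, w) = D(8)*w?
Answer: -42786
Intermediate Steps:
D(T) = 2*T*(-10 + T) (D(T) = (2*T)*(-10 + T) = 2*T*(-10 + T))
R(v, w) = -32*w (R(v, w) = (2*8*(-10 + 8))*w = (2*8*(-2))*w = -32*w)
R(O(u, 11), 154) - 37858 = -32*154 - 37858 = -4928 - 37858 = -42786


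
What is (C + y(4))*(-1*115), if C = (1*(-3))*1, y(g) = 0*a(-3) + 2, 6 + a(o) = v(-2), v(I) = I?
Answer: 115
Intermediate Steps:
a(o) = -8 (a(o) = -6 - 2 = -8)
y(g) = 2 (y(g) = 0*(-8) + 2 = 0 + 2 = 2)
C = -3 (C = -3*1 = -3)
(C + y(4))*(-1*115) = (-3 + 2)*(-1*115) = -1*(-115) = 115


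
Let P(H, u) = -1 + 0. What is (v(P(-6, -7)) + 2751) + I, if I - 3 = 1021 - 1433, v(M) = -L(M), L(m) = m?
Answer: 2343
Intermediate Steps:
P(H, u) = -1
v(M) = -M
I = -409 (I = 3 + (1021 - 1433) = 3 - 412 = -409)
(v(P(-6, -7)) + 2751) + I = (-1*(-1) + 2751) - 409 = (1 + 2751) - 409 = 2752 - 409 = 2343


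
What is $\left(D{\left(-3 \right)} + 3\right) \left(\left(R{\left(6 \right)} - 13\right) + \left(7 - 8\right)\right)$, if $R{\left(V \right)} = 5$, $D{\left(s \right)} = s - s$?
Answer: $-27$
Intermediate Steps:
$D{\left(s \right)} = 0$
$\left(D{\left(-3 \right)} + 3\right) \left(\left(R{\left(6 \right)} - 13\right) + \left(7 - 8\right)\right) = \left(0 + 3\right) \left(\left(5 - 13\right) + \left(7 - 8\right)\right) = 3 \left(-8 + \left(7 - 8\right)\right) = 3 \left(-8 - 1\right) = 3 \left(-9\right) = -27$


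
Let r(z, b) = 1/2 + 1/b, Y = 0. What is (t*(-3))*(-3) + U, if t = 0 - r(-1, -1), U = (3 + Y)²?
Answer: 27/2 ≈ 13.500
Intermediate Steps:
r(z, b) = ½ + 1/b (r(z, b) = 1*(½) + 1/b = ½ + 1/b)
U = 9 (U = (3 + 0)² = 3² = 9)
t = ½ (t = 0 - (2 - 1)/(2*(-1)) = 0 - (-1)/2 = 0 - 1*(-½) = 0 + ½ = ½ ≈ 0.50000)
(t*(-3))*(-3) + U = ((½)*(-3))*(-3) + 9 = -3/2*(-3) + 9 = 9/2 + 9 = 27/2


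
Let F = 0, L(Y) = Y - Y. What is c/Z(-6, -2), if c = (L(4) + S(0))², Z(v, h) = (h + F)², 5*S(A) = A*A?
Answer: 0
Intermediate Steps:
L(Y) = 0
S(A) = A²/5 (S(A) = (A*A)/5 = A²/5)
Z(v, h) = h² (Z(v, h) = (h + 0)² = h²)
c = 0 (c = (0 + (⅕)*0²)² = (0 + (⅕)*0)² = (0 + 0)² = 0² = 0)
c/Z(-6, -2) = 0/((-2)²) = 0/4 = 0*(¼) = 0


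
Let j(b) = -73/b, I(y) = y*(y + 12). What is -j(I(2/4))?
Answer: 292/25 ≈ 11.680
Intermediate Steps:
I(y) = y*(12 + y)
-j(I(2/4)) = -(-73)/((2/4)*(12 + 2/4)) = -(-73)/((2*(¼))*(12 + 2*(¼))) = -(-73)/((12 + ½)/2) = -(-73)/((½)*(25/2)) = -(-73)/25/4 = -(-73)*4/25 = -1*(-292/25) = 292/25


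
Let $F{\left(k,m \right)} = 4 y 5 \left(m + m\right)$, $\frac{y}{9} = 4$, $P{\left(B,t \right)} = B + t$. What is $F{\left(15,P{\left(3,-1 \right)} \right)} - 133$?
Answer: $2747$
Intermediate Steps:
$y = 36$ ($y = 9 \cdot 4 = 36$)
$F{\left(k,m \right)} = 1440 m$ ($F{\left(k,m \right)} = 4 \cdot 36 \cdot 5 \left(m + m\right) = 144 \cdot 5 \cdot 2 m = 144 \cdot 10 m = 1440 m$)
$F{\left(15,P{\left(3,-1 \right)} \right)} - 133 = 1440 \left(3 - 1\right) - 133 = 1440 \cdot 2 - 133 = 2880 - 133 = 2747$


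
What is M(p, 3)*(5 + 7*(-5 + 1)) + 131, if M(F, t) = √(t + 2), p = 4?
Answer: 131 - 23*√5 ≈ 79.570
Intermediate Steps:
M(F, t) = √(2 + t)
M(p, 3)*(5 + 7*(-5 + 1)) + 131 = √(2 + 3)*(5 + 7*(-5 + 1)) + 131 = √5*(5 + 7*(-4)) + 131 = √5*(5 - 28) + 131 = √5*(-23) + 131 = -23*√5 + 131 = 131 - 23*√5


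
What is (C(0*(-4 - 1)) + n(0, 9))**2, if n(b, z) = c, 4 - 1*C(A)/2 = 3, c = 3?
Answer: 25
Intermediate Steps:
C(A) = 2 (C(A) = 8 - 2*3 = 8 - 6 = 2)
n(b, z) = 3
(C(0*(-4 - 1)) + n(0, 9))**2 = (2 + 3)**2 = 5**2 = 25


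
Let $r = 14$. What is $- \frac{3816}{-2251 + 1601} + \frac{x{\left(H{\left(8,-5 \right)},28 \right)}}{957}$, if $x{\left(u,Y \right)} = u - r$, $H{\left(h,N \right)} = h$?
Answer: $\frac{608002}{103675} \approx 5.8645$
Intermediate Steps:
$x{\left(u,Y \right)} = -14 + u$ ($x{\left(u,Y \right)} = u - 14 = -14 + u$)
$- \frac{3816}{-2251 + 1601} + \frac{x{\left(H{\left(8,-5 \right)},28 \right)}}{957} = - \frac{3816}{-2251 + 1601} + \frac{-14 + 8}{957} = - \frac{3816}{-650} - \frac{2}{319} = \left(-3816\right) \left(- \frac{1}{650}\right) - \frac{2}{319} = \frac{1908}{325} - \frac{2}{319} = \frac{608002}{103675}$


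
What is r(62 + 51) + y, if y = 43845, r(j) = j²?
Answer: 56614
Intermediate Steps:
r(62 + 51) + y = (62 + 51)² + 43845 = 113² + 43845 = 12769 + 43845 = 56614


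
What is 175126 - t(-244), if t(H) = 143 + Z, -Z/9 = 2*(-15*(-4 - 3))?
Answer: 176873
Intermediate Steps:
Z = -1890 (Z = -18*(-15*(-4 - 3)) = -18*(-15*(-7)) = -18*105 = -9*210 = -1890)
t(H) = -1747 (t(H) = 143 - 1890 = -1747)
175126 - t(-244) = 175126 - 1*(-1747) = 175126 + 1747 = 176873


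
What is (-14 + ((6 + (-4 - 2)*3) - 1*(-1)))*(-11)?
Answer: 275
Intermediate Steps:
(-14 + ((6 + (-4 - 2)*3) - 1*(-1)))*(-11) = (-14 + ((6 - 6*3) + 1))*(-11) = (-14 + ((6 - 18) + 1))*(-11) = (-14 + (-12 + 1))*(-11) = (-14 - 11)*(-11) = -25*(-11) = 275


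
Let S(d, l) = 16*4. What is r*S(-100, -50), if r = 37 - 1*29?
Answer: 512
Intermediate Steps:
S(d, l) = 64
r = 8 (r = 37 - 29 = 8)
r*S(-100, -50) = 8*64 = 512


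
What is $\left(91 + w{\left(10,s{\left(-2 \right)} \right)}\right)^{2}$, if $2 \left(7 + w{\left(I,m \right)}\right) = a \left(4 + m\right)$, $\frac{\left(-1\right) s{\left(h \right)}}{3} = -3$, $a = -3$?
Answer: $\frac{16641}{4} \approx 4160.3$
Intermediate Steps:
$s{\left(h \right)} = 9$ ($s{\left(h \right)} = \left(-3\right) \left(-3\right) = 9$)
$w{\left(I,m \right)} = -13 - \frac{3 m}{2}$ ($w{\left(I,m \right)} = -7 + \frac{\left(-3\right) \left(4 + m\right)}{2} = -7 + \frac{-12 - 3 m}{2} = -7 - \left(6 + \frac{3 m}{2}\right) = -13 - \frac{3 m}{2}$)
$\left(91 + w{\left(10,s{\left(-2 \right)} \right)}\right)^{2} = \left(91 - \frac{53}{2}\right)^{2} = \left(\frac{129}{2}\right)^{2} = \frac{16641}{4}$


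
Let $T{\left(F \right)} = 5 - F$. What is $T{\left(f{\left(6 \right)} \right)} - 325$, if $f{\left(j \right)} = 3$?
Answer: $-323$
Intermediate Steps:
$T{\left(f{\left(6 \right)} \right)} - 325 = \left(5 - 3\right) - 325 = 2 - 325 = -323$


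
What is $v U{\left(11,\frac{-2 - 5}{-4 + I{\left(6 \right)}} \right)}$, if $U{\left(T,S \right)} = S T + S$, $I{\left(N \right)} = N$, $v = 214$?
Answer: $-8988$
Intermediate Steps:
$U{\left(T,S \right)} = S + S T$
$v U{\left(11,\frac{-2 - 5}{-4 + I{\left(6 \right)}} \right)} = 214 \frac{-2 - 5}{-4 + 6} \left(1 + 11\right) = 214 - \frac{7}{2} \cdot 12 = 214 \left(-7\right) \frac{1}{2} \cdot 12 = 214 \left(\left(- \frac{7}{2}\right) 12\right) = 214 \left(-42\right) = -8988$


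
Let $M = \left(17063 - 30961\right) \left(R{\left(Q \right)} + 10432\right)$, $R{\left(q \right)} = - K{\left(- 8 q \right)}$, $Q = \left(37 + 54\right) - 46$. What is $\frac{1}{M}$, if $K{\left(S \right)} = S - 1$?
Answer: $- \frac{1}{150001114} \approx -6.6666 \cdot 10^{-9}$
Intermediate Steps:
$K{\left(S \right)} = -1 + S$ ($K{\left(S \right)} = S - 1 = -1 + S$)
$Q = 45$ ($Q = 91 - 46 = 45$)
$R{\left(q \right)} = 1 + 8 q$ ($R{\left(q \right)} = - (-1 - 8 q) = 1 + 8 q$)
$M = -150001114$ ($M = \left(17063 - 30961\right) \left(\left(1 + 8 \cdot 45\right) + 10432\right) = \left(17063 - 30961\right) \left(\left(1 + 360\right) + 10432\right) = - 13898 \left(361 + 10432\right) = \left(-13898\right) 10793 = -150001114$)
$\frac{1}{M} = \frac{1}{-150001114} = - \frac{1}{150001114}$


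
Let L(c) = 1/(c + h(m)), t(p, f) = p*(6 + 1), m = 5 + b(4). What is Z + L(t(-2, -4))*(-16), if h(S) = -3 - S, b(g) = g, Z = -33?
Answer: -421/13 ≈ -32.385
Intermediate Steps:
m = 9 (m = 5 + 4 = 9)
t(p, f) = 7*p (t(p, f) = p*7 = 7*p)
L(c) = 1/(-12 + c) (L(c) = 1/(c + (-3 - 1*9)) = 1/(c + (-3 - 9)) = 1/(c - 12) = 1/(-12 + c))
Z + L(t(-2, -4))*(-16) = -33 - 16/(-12 + 7*(-2)) = -33 - 16/(-12 - 14) = -33 - 16/(-26) = -33 - 1/26*(-16) = -33 + 8/13 = -421/13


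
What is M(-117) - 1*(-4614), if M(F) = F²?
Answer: 18303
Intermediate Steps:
M(-117) - 1*(-4614) = (-117)² - 1*(-4614) = 13689 + 4614 = 18303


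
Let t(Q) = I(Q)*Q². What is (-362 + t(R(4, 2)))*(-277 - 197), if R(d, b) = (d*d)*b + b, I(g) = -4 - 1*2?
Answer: 3459252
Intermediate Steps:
I(g) = -6 (I(g) = -4 - 2 = -6)
R(d, b) = b + b*d² (R(d, b) = d²*b + b = b*d² + b = b + b*d²)
t(Q) = -6*Q²
(-362 + t(R(4, 2)))*(-277 - 197) = (-362 - 6*4*(1 + 4²)²)*(-277 - 197) = (-362 - 6*4*(1 + 16)²)*(-474) = (-362 - 6*(2*17)²)*(-474) = (-362 - 6*34²)*(-474) = (-362 - 6*1156)*(-474) = (-362 - 6936)*(-474) = -7298*(-474) = 3459252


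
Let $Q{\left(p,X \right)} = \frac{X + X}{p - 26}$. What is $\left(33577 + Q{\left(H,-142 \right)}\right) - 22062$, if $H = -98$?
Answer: $\frac{357036}{31} \approx 11517.0$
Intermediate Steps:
$Q{\left(p,X \right)} = \frac{2 X}{-26 + p}$
$\left(33577 + Q{\left(H,-142 \right)}\right) - 22062 = \left(33577 + 2 \left(-142\right) \frac{1}{-26 - 98}\right) - 22062 = \left(33577 + 2 \left(-142\right) \frac{1}{-124}\right) - 22062 = \left(33577 + 2 \left(-142\right) \left(- \frac{1}{124}\right)\right) - 22062 = \left(33577 + \frac{71}{31}\right) - 22062 = \frac{1040958}{31} - 22062 = \frac{357036}{31}$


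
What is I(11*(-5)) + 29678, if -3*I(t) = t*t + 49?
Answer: 85960/3 ≈ 28653.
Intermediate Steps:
I(t) = -49/3 - t**2/3 (I(t) = -(t*t + 49)/3 = -(t**2 + 49)/3 = -(49 + t**2)/3 = -49/3 - t**2/3)
I(11*(-5)) + 29678 = (-49/3 - (11*(-5))**2/3) + 29678 = (-49/3 - 1/3*(-55)**2) + 29678 = (-49/3 - 1/3*3025) + 29678 = (-49/3 - 3025/3) + 29678 = -3074/3 + 29678 = 85960/3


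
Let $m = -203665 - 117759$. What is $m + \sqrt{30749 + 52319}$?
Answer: $-321424 + 2 \sqrt{20767} \approx -3.2114 \cdot 10^{5}$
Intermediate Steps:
$m = -321424$
$m + \sqrt{30749 + 52319} = -321424 + \sqrt{30749 + 52319} = -321424 + \sqrt{83068} = -321424 + 2 \sqrt{20767}$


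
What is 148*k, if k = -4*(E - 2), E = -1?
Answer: 1776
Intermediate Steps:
k = 12 (k = -4*(-1 - 2) = -4*(-3) = 12)
148*k = 148*12 = 1776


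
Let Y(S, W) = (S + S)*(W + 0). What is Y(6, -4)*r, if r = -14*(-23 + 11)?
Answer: -8064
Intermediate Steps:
r = 168 (r = -14*(-12) = 168)
Y(S, W) = 2*S*W (Y(S, W) = (2*S)*W = 2*S*W)
Y(6, -4)*r = (2*6*(-4))*168 = -48*168 = -8064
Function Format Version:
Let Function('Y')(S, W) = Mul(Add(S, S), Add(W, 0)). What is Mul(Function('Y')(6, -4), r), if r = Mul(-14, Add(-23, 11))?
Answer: -8064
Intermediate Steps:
r = 168 (r = Mul(-14, -12) = 168)
Function('Y')(S, W) = Mul(2, S, W) (Function('Y')(S, W) = Mul(Mul(2, S), W) = Mul(2, S, W))
Mul(Function('Y')(6, -4), r) = Mul(Mul(2, 6, -4), 168) = Mul(-48, 168) = -8064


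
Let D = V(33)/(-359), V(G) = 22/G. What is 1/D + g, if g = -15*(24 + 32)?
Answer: -2757/2 ≈ -1378.5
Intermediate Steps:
g = -840 (g = -15*56 = -840)
D = -2/1077 (D = (22/33)/(-359) = (22*(1/33))*(-1/359) = (2/3)*(-1/359) = -2/1077 ≈ -0.0018570)
1/D + g = 1/(-2/1077) - 840 = -1077/2 - 840 = -2757/2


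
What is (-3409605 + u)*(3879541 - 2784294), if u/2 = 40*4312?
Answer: -3356543242315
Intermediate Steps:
u = 344960 (u = 2*(40*4312) = 2*172480 = 344960)
(-3409605 + u)*(3879541 - 2784294) = (-3409605 + 344960)*(3879541 - 2784294) = -3064645*1095247 = -3356543242315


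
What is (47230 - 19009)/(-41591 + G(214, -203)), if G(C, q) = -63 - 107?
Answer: -28221/41761 ≈ -0.67577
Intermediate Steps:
G(C, q) = -170
(47230 - 19009)/(-41591 + G(214, -203)) = (47230 - 19009)/(-41591 - 170) = 28221/(-41761) = 28221*(-1/41761) = -28221/41761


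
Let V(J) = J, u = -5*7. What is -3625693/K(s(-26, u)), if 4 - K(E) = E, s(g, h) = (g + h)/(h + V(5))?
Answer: -108770790/59 ≈ -1.8436e+6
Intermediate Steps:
u = -35
s(g, h) = (g + h)/(5 + h) (s(g, h) = (g + h)/(h + 5) = (g + h)/(5 + h))
K(E) = 4 - E
-3625693/K(s(-26, u)) = -3625693/(4 - (-26 - 35)/(5 - 35)) = -3625693/(4 - (-61)/(-30)) = -3625693/(4 - (-1)*(-61)/30) = -3625693/(4 - 1*61/30) = -3625693/(4 - 61/30) = -3625693/59/30 = -3625693*30/59 = -108770790/59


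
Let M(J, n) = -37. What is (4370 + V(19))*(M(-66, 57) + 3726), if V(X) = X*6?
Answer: 16541476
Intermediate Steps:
V(X) = 6*X
(4370 + V(19))*(M(-66, 57) + 3726) = (4370 + 6*19)*(-37 + 3726) = (4370 + 114)*3689 = 4484*3689 = 16541476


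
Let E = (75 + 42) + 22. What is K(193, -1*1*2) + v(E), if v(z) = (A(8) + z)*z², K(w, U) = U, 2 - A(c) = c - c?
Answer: 2724259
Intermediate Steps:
A(c) = 2 (A(c) = 2 - (c - c) = 2 - 1*0 = 2 + 0 = 2)
E = 139 (E = 117 + 22 = 139)
v(z) = z²*(2 + z) (v(z) = (2 + z)*z² = z²*(2 + z))
K(193, -1*1*2) + v(E) = -1*1*2 + 139²*(2 + 139) = -1*2 + 19321*141 = -2 + 2724261 = 2724259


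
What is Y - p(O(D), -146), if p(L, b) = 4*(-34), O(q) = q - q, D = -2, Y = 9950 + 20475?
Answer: 30561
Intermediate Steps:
Y = 30425
O(q) = 0
p(L, b) = -136
Y - p(O(D), -146) = 30425 - 1*(-136) = 30425 + 136 = 30561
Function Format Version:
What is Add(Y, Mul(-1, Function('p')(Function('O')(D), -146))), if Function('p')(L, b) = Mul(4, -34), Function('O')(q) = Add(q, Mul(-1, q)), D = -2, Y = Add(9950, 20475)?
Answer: 30561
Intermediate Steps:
Y = 30425
Function('O')(q) = 0
Function('p')(L, b) = -136
Add(Y, Mul(-1, Function('p')(Function('O')(D), -146))) = Add(30425, Mul(-1, -136)) = Add(30425, 136) = 30561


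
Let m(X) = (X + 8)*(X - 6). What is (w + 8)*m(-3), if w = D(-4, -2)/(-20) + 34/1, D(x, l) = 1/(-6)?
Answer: -15123/8 ≈ -1890.4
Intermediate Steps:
D(x, l) = -⅙ (D(x, l) = 1*(-⅙) = -⅙)
w = 4081/120 (w = -⅙/(-20) + 34/1 = -⅙*(-1/20) + 34*1 = 1/120 + 34 = 4081/120 ≈ 34.008)
m(X) = (-6 + X)*(8 + X) (m(X) = (8 + X)*(-6 + X) = (-6 + X)*(8 + X))
(w + 8)*m(-3) = (4081/120 + 8)*(-48 + (-3)² + 2*(-3)) = 5041*(-48 + 9 - 6)/120 = (5041/120)*(-45) = -15123/8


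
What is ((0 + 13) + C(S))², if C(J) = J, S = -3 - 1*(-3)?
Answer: 169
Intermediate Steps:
S = 0 (S = -3 + 3 = 0)
((0 + 13) + C(S))² = ((0 + 13) + 0)² = (13 + 0)² = 13² = 169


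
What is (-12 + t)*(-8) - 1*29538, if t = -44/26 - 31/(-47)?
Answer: -17984014/611 ≈ -29434.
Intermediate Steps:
t = -631/611 (t = -44*1/26 - 31*(-1/47) = -22/13 + 31/47 = -631/611 ≈ -1.0327)
(-12 + t)*(-8) - 1*29538 = (-12 - 631/611)*(-8) - 1*29538 = -7963/611*(-8) - 29538 = 63704/611 - 29538 = -17984014/611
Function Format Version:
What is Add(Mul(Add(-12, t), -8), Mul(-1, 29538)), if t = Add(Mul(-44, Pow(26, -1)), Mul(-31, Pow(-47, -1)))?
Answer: Rational(-17984014, 611) ≈ -29434.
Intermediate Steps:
t = Rational(-631, 611) (t = Add(Mul(-44, Rational(1, 26)), Mul(-31, Rational(-1, 47))) = Add(Rational(-22, 13), Rational(31, 47)) = Rational(-631, 611) ≈ -1.0327)
Add(Mul(Add(-12, t), -8), Mul(-1, 29538)) = Add(Mul(Add(-12, Rational(-631, 611)), -8), Mul(-1, 29538)) = Add(Mul(Rational(-7963, 611), -8), -29538) = Add(Rational(63704, 611), -29538) = Rational(-17984014, 611)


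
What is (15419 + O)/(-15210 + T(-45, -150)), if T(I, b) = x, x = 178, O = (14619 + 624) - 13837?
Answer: -16825/15032 ≈ -1.1193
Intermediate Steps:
O = 1406 (O = 15243 - 13837 = 1406)
T(I, b) = 178
(15419 + O)/(-15210 + T(-45, -150)) = (15419 + 1406)/(-15210 + 178) = 16825/(-15032) = 16825*(-1/15032) = -16825/15032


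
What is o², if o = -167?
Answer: 27889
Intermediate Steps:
o² = (-167)² = 27889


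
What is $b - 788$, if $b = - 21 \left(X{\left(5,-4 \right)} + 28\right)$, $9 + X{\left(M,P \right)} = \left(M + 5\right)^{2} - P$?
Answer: $-3371$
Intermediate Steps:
$X{\left(M,P \right)} = -9 + \left(5 + M\right)^{2} - P$ ($X{\left(M,P \right)} = -9 - \left(P - \left(M + 5\right)^{2}\right) = -9 - \left(P - \left(5 + M\right)^{2}\right) = -9 + \left(5 + M\right)^{2} - P$)
$b = -2583$ ($b = - 21 \left(\left(-9 + \left(5 + 5\right)^{2} - -4\right) + 28\right) = - 21 \left(\left(-9 + 10^{2} + 4\right) + 28\right) = - 21 \left(\left(-9 + 100 + 4\right) + 28\right) = - 21 \left(95 + 28\right) = \left(-21\right) 123 = -2583$)
$b - 788 = -2583 - 788 = -3371$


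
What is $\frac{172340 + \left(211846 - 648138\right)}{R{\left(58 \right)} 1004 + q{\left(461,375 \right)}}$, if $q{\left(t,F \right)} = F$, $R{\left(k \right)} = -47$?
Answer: $\frac{20304}{3601} \approx 5.6384$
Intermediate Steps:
$\frac{172340 + \left(211846 - 648138\right)}{R{\left(58 \right)} 1004 + q{\left(461,375 \right)}} = \frac{172340 + \left(211846 - 648138\right)}{\left(-47\right) 1004 + 375} = \frac{172340 + \left(211846 - 648138\right)}{-47188 + 375} = \frac{172340 - 436292}{-46813} = \left(-263952\right) \left(- \frac{1}{46813}\right) = \frac{20304}{3601}$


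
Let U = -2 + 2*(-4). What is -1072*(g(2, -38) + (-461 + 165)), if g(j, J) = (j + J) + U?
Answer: 366624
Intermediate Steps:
U = -10 (U = -2 - 8 = -10)
g(j, J) = -10 + J + j (g(j, J) = (j + J) - 10 = (J + j) - 10 = -10 + J + j)
-1072*(g(2, -38) + (-461 + 165)) = -1072*((-10 - 38 + 2) + (-461 + 165)) = -1072*(-46 - 296) = -1072*(-342) = 366624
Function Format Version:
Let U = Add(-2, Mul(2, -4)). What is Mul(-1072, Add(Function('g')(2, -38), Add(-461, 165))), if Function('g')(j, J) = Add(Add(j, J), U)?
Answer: 366624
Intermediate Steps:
U = -10 (U = Add(-2, -8) = -10)
Function('g')(j, J) = Add(-10, J, j) (Function('g')(j, J) = Add(Add(j, J), -10) = Add(Add(J, j), -10) = Add(-10, J, j))
Mul(-1072, Add(Function('g')(2, -38), Add(-461, 165))) = Mul(-1072, Add(Add(-10, -38, 2), Add(-461, 165))) = Mul(-1072, Add(-46, -296)) = Mul(-1072, -342) = 366624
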